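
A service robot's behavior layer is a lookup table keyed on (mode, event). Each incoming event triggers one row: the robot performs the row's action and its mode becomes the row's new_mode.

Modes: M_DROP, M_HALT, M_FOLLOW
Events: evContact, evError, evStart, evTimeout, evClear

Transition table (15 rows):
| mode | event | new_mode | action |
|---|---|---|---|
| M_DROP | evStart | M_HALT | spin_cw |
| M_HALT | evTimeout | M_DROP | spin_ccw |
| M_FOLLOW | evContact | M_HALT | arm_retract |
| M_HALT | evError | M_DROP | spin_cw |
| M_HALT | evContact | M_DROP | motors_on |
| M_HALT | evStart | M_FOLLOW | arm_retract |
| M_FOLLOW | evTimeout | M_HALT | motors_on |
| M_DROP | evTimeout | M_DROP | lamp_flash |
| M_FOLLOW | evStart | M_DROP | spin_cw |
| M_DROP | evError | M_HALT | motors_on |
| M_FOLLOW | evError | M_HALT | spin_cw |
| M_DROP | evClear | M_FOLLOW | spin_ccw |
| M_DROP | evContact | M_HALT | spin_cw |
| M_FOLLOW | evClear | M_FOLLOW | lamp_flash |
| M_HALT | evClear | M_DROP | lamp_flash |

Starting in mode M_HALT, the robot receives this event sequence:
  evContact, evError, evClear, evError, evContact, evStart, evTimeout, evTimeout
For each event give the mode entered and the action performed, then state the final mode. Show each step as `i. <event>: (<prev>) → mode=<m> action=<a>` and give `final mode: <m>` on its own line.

1. evContact: (M_HALT) → mode=M_DROP action=motors_on
2. evError: (M_DROP) → mode=M_HALT action=motors_on
3. evClear: (M_HALT) → mode=M_DROP action=lamp_flash
4. evError: (M_DROP) → mode=M_HALT action=motors_on
5. evContact: (M_HALT) → mode=M_DROP action=motors_on
6. evStart: (M_DROP) → mode=M_HALT action=spin_cw
7. evTimeout: (M_HALT) → mode=M_DROP action=spin_ccw
8. evTimeout: (M_DROP) → mode=M_DROP action=lamp_flash

final mode: M_DROP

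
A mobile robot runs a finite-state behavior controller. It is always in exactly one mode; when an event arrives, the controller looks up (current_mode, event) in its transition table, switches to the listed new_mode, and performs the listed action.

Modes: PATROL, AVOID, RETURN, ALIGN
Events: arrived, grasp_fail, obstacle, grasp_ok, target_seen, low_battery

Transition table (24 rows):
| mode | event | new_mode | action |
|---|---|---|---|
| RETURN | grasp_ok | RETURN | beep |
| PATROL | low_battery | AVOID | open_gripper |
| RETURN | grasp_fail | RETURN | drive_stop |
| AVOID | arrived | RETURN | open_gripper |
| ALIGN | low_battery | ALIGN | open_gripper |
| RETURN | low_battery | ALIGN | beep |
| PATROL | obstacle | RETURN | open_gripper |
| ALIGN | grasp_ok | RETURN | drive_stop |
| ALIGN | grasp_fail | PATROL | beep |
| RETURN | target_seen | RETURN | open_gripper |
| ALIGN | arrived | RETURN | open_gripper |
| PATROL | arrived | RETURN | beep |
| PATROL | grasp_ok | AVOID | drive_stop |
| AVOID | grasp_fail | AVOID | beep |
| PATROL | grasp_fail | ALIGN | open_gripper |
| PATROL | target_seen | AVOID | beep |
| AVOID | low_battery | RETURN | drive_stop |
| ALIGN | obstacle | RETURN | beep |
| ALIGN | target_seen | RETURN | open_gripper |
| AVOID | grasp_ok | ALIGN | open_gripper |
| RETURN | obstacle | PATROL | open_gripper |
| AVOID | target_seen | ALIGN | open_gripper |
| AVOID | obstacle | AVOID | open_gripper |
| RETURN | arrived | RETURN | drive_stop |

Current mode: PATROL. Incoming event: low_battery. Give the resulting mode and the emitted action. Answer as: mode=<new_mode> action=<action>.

mode=AVOID action=open_gripper

current mode = PATROL; filter table to that mode:
  (PATROL, low_battery) → (AVOID, open_gripper)  ← event matches
  (PATROL, obstacle) → (RETURN, open_gripper)
  (PATROL, arrived) → (RETURN, beep)
  (PATROL, grasp_ok) → (AVOID, drive_stop)
  (PATROL, grasp_fail) → (ALIGN, open_gripper)
  (PATROL, target_seen) → (AVOID, beep)
event = low_battery selects (AVOID, open_gripper)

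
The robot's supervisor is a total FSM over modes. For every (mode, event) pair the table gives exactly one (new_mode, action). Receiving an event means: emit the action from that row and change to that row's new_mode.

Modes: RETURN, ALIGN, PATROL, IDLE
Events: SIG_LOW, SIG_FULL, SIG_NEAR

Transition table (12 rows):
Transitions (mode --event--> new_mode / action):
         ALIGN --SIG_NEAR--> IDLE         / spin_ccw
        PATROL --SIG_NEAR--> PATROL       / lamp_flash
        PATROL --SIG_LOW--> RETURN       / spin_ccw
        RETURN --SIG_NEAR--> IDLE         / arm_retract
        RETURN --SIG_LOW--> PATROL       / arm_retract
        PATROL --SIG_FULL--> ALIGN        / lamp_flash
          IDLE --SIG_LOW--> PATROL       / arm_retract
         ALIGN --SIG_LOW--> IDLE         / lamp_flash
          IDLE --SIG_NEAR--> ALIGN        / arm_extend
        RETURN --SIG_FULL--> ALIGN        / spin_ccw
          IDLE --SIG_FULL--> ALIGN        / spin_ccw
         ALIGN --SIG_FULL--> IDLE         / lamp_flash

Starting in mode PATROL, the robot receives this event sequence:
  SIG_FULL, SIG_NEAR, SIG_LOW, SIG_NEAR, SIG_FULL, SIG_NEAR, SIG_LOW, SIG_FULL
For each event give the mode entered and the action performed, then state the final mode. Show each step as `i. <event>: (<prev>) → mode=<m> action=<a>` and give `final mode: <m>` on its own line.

final mode: ALIGN

1. SIG_FULL: (PATROL) → mode=ALIGN action=lamp_flash
2. SIG_NEAR: (ALIGN) → mode=IDLE action=spin_ccw
3. SIG_LOW: (IDLE) → mode=PATROL action=arm_retract
4. SIG_NEAR: (PATROL) → mode=PATROL action=lamp_flash
5. SIG_FULL: (PATROL) → mode=ALIGN action=lamp_flash
6. SIG_NEAR: (ALIGN) → mode=IDLE action=spin_ccw
7. SIG_LOW: (IDLE) → mode=PATROL action=arm_retract
8. SIG_FULL: (PATROL) → mode=ALIGN action=lamp_flash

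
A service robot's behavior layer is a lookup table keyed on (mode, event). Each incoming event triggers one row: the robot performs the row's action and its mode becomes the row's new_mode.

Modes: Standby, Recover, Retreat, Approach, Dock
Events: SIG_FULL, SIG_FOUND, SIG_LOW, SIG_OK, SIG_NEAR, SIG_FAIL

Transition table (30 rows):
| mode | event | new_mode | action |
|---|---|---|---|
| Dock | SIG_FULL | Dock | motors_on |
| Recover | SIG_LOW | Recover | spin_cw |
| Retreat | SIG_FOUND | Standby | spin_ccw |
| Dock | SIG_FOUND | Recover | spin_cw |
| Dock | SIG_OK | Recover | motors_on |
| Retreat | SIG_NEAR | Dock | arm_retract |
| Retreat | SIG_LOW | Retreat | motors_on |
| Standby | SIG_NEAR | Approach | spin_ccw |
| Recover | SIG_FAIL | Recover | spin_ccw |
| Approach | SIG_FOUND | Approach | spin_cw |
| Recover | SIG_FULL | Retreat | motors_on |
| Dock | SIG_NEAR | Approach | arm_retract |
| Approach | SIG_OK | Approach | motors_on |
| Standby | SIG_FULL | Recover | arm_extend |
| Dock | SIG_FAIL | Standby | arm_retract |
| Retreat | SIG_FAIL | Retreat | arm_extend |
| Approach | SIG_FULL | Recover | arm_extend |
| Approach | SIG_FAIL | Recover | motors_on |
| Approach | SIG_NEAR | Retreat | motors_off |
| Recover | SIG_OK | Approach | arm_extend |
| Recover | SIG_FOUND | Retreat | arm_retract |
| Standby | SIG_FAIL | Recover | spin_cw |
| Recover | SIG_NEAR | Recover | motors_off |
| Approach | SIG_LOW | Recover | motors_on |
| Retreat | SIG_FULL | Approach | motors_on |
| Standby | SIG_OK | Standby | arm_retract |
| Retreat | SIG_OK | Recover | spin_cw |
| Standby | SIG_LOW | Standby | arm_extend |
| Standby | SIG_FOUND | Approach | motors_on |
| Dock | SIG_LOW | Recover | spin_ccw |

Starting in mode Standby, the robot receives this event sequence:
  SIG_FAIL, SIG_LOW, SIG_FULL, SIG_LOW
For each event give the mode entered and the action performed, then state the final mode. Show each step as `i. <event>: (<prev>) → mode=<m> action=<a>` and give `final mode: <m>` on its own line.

1. SIG_FAIL: (Standby) → mode=Recover action=spin_cw
2. SIG_LOW: (Recover) → mode=Recover action=spin_cw
3. SIG_FULL: (Recover) → mode=Retreat action=motors_on
4. SIG_LOW: (Retreat) → mode=Retreat action=motors_on

final mode: Retreat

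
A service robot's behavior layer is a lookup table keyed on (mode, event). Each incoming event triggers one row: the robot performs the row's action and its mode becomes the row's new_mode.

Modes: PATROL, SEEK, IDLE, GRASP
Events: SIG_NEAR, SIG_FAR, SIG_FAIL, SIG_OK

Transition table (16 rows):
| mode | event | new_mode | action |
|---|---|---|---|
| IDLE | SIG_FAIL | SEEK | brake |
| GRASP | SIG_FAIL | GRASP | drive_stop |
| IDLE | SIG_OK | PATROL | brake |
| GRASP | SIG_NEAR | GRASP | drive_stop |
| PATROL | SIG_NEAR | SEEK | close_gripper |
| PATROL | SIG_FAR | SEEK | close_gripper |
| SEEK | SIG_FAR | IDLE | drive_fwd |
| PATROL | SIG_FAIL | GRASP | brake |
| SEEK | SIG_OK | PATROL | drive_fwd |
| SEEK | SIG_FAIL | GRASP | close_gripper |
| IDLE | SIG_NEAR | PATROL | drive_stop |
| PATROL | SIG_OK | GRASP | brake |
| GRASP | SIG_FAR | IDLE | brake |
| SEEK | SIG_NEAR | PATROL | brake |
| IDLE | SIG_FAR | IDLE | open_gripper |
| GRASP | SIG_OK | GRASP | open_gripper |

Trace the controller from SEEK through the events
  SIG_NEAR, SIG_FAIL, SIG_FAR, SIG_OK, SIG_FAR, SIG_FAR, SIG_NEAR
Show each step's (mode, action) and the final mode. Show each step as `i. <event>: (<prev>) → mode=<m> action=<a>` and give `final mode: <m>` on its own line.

final mode: PATROL

1. SIG_NEAR: (SEEK) → mode=PATROL action=brake
2. SIG_FAIL: (PATROL) → mode=GRASP action=brake
3. SIG_FAR: (GRASP) → mode=IDLE action=brake
4. SIG_OK: (IDLE) → mode=PATROL action=brake
5. SIG_FAR: (PATROL) → mode=SEEK action=close_gripper
6. SIG_FAR: (SEEK) → mode=IDLE action=drive_fwd
7. SIG_NEAR: (IDLE) → mode=PATROL action=drive_stop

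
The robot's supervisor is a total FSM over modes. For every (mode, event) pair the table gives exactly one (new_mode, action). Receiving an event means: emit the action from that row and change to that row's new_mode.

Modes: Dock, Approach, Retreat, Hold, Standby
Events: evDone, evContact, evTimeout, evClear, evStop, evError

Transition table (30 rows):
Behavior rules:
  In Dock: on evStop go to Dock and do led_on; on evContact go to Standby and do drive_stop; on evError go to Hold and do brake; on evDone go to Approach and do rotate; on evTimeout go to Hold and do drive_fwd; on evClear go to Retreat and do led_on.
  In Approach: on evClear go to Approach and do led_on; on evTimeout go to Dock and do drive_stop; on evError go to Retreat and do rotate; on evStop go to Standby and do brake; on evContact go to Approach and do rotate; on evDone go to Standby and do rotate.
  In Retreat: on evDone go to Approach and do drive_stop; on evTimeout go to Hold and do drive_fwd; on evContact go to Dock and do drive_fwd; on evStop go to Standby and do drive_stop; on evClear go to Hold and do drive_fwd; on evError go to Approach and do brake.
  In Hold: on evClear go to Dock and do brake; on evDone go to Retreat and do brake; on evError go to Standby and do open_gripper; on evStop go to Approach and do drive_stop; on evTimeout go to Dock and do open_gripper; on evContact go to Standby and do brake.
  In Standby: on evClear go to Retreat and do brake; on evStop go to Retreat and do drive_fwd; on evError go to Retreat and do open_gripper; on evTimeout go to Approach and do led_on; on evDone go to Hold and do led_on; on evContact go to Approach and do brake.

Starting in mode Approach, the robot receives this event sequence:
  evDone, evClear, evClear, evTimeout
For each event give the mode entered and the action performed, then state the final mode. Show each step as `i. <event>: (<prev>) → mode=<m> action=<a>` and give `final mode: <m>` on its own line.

1. evDone: (Approach) → mode=Standby action=rotate
2. evClear: (Standby) → mode=Retreat action=brake
3. evClear: (Retreat) → mode=Hold action=drive_fwd
4. evTimeout: (Hold) → mode=Dock action=open_gripper

final mode: Dock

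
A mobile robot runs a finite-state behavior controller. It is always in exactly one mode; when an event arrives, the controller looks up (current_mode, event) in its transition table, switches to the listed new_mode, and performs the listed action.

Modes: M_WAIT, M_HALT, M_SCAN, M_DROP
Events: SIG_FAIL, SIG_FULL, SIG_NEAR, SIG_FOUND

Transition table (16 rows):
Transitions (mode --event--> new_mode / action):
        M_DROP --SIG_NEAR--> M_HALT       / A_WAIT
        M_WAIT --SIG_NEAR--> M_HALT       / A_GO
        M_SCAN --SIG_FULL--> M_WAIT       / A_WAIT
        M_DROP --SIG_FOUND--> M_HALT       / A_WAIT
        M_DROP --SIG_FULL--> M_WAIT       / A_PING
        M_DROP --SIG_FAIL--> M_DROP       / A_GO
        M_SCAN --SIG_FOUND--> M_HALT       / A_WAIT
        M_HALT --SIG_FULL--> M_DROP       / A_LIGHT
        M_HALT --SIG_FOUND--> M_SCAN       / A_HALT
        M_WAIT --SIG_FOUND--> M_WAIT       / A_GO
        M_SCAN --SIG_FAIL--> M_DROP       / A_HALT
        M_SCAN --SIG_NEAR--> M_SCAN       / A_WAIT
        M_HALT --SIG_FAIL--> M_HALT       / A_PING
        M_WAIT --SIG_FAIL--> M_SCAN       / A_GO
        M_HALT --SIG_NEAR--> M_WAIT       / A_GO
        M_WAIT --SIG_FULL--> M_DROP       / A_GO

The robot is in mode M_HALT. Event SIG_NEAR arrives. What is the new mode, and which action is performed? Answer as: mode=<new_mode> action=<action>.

mode=M_WAIT action=A_GO

current mode = M_HALT; filter table to that mode:
  (M_HALT, SIG_FULL) → (M_DROP, A_LIGHT)
  (M_HALT, SIG_FOUND) → (M_SCAN, A_HALT)
  (M_HALT, SIG_FAIL) → (M_HALT, A_PING)
  (M_HALT, SIG_NEAR) → (M_WAIT, A_GO)  ← event matches
event = SIG_NEAR selects (M_WAIT, A_GO)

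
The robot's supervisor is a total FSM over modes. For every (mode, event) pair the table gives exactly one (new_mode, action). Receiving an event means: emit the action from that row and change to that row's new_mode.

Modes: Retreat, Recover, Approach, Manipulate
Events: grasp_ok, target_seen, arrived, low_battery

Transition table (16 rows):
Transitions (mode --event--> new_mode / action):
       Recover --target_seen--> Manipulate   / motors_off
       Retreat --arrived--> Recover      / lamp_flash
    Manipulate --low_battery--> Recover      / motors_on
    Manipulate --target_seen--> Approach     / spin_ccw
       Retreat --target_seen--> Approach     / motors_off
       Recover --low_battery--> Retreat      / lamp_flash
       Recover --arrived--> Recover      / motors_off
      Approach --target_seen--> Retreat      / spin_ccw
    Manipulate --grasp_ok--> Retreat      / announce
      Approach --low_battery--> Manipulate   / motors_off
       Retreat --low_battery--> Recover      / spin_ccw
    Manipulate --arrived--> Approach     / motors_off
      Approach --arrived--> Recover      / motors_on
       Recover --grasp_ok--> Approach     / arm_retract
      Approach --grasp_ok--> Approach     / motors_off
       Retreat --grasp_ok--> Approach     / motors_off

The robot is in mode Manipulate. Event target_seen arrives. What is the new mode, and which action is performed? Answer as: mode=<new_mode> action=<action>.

current mode = Manipulate; filter table to that mode:
  (Manipulate, low_battery) → (Recover, motors_on)
  (Manipulate, target_seen) → (Approach, spin_ccw)  ← event matches
  (Manipulate, grasp_ok) → (Retreat, announce)
  (Manipulate, arrived) → (Approach, motors_off)
event = target_seen selects (Approach, spin_ccw)

mode=Approach action=spin_ccw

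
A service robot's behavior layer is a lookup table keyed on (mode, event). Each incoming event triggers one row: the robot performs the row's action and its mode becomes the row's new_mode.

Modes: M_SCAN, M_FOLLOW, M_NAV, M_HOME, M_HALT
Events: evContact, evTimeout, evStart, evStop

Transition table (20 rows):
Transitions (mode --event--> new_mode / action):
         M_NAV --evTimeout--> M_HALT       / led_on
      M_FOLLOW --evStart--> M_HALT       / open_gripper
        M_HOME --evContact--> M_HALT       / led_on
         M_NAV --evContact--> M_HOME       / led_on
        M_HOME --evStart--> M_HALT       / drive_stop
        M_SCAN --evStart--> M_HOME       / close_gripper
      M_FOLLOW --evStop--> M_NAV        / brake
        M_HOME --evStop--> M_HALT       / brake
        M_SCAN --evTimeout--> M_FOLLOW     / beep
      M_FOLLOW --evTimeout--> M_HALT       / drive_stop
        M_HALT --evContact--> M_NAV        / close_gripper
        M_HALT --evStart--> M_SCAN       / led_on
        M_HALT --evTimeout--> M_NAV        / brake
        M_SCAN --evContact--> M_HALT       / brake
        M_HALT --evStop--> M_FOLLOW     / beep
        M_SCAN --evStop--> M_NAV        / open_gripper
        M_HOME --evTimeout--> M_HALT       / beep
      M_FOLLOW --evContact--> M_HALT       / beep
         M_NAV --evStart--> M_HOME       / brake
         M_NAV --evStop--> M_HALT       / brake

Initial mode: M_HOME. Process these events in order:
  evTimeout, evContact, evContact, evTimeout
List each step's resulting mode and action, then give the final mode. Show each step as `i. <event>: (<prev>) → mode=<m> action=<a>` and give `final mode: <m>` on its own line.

1. evTimeout: (M_HOME) → mode=M_HALT action=beep
2. evContact: (M_HALT) → mode=M_NAV action=close_gripper
3. evContact: (M_NAV) → mode=M_HOME action=led_on
4. evTimeout: (M_HOME) → mode=M_HALT action=beep

final mode: M_HALT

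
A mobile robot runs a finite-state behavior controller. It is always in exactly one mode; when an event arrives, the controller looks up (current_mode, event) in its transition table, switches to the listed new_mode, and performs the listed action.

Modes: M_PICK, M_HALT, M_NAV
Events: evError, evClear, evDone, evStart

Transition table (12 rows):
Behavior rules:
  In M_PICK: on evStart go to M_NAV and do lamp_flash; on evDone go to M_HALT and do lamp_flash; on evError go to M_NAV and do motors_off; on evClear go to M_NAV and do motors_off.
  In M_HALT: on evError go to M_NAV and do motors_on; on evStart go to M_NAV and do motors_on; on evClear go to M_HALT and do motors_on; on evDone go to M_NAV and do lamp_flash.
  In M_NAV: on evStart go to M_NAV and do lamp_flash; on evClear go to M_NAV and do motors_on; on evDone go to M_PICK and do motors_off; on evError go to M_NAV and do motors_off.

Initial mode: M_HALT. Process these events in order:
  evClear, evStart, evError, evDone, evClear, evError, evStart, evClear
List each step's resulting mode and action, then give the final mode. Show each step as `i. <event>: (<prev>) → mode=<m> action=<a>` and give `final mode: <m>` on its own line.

final mode: M_NAV

1. evClear: (M_HALT) → mode=M_HALT action=motors_on
2. evStart: (M_HALT) → mode=M_NAV action=motors_on
3. evError: (M_NAV) → mode=M_NAV action=motors_off
4. evDone: (M_NAV) → mode=M_PICK action=motors_off
5. evClear: (M_PICK) → mode=M_NAV action=motors_off
6. evError: (M_NAV) → mode=M_NAV action=motors_off
7. evStart: (M_NAV) → mode=M_NAV action=lamp_flash
8. evClear: (M_NAV) → mode=M_NAV action=motors_on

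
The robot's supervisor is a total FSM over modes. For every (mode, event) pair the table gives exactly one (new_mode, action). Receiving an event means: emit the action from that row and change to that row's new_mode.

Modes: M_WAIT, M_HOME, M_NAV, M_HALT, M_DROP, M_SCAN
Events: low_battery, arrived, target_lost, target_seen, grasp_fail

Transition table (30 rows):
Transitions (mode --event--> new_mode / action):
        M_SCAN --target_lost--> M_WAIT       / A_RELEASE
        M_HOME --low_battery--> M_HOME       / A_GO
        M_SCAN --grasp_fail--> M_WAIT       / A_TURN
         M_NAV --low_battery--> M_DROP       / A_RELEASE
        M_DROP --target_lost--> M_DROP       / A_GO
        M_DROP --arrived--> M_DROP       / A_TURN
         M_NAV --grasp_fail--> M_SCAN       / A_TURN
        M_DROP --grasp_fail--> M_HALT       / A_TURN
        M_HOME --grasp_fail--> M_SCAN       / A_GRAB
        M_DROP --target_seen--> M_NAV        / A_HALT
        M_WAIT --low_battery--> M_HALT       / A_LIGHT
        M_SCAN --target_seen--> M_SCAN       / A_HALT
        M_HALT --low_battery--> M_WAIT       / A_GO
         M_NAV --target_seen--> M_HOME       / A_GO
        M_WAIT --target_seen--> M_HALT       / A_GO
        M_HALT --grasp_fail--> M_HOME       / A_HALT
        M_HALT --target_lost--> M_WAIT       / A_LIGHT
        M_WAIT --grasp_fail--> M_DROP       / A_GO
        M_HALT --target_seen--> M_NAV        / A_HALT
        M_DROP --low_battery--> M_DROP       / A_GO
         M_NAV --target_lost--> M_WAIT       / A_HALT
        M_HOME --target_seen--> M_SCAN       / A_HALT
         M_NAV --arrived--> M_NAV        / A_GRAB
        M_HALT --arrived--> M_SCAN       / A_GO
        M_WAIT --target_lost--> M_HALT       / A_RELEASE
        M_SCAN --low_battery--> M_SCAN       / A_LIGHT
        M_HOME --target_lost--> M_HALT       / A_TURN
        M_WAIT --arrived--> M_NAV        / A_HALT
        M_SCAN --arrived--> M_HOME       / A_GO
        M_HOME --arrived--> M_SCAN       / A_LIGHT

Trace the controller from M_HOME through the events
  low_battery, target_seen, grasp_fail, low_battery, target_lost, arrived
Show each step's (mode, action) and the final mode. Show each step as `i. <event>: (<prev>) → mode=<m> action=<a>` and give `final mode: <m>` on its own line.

1. low_battery: (M_HOME) → mode=M_HOME action=A_GO
2. target_seen: (M_HOME) → mode=M_SCAN action=A_HALT
3. grasp_fail: (M_SCAN) → mode=M_WAIT action=A_TURN
4. low_battery: (M_WAIT) → mode=M_HALT action=A_LIGHT
5. target_lost: (M_HALT) → mode=M_WAIT action=A_LIGHT
6. arrived: (M_WAIT) → mode=M_NAV action=A_HALT

final mode: M_NAV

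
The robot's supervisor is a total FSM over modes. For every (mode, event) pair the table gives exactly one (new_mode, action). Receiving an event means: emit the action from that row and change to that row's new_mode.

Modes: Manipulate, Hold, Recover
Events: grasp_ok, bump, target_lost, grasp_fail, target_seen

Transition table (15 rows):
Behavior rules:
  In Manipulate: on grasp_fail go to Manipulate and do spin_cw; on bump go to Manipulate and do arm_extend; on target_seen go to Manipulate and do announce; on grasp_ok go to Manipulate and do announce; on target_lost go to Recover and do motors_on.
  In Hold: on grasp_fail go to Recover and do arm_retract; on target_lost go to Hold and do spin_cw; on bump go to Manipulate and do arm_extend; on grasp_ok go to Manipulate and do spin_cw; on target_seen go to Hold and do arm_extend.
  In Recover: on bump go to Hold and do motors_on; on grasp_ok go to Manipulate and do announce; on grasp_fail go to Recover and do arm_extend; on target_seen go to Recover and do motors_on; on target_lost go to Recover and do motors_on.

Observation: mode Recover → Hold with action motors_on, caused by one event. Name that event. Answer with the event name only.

bump

try grasp_ok: (Recover, grasp_ok) → (Manipulate, announce)
try bump: (Recover, bump) → (Hold, motors_on)  ← matches
try target_lost: (Recover, target_lost) → (Recover, motors_on)
try grasp_fail: (Recover, grasp_fail) → (Recover, arm_extend)
try target_seen: (Recover, target_seen) → (Recover, motors_on)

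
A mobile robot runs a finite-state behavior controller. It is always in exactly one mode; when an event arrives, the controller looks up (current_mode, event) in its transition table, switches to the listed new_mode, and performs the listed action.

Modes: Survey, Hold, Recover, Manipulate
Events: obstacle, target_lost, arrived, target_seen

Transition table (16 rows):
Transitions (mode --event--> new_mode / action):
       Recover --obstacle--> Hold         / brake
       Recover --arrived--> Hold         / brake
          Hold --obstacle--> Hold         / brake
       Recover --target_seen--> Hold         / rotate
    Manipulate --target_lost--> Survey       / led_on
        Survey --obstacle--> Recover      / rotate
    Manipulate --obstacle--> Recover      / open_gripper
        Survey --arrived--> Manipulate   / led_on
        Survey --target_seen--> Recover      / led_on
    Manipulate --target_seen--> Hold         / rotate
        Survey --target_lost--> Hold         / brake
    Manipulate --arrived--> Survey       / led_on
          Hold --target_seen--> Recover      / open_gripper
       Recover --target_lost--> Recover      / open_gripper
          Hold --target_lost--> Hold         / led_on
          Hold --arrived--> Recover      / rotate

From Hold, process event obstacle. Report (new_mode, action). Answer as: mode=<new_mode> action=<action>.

mode=Hold action=brake

current mode = Hold; filter table to that mode:
  (Hold, obstacle) → (Hold, brake)  ← event matches
  (Hold, target_seen) → (Recover, open_gripper)
  (Hold, target_lost) → (Hold, led_on)
  (Hold, arrived) → (Recover, rotate)
event = obstacle selects (Hold, brake)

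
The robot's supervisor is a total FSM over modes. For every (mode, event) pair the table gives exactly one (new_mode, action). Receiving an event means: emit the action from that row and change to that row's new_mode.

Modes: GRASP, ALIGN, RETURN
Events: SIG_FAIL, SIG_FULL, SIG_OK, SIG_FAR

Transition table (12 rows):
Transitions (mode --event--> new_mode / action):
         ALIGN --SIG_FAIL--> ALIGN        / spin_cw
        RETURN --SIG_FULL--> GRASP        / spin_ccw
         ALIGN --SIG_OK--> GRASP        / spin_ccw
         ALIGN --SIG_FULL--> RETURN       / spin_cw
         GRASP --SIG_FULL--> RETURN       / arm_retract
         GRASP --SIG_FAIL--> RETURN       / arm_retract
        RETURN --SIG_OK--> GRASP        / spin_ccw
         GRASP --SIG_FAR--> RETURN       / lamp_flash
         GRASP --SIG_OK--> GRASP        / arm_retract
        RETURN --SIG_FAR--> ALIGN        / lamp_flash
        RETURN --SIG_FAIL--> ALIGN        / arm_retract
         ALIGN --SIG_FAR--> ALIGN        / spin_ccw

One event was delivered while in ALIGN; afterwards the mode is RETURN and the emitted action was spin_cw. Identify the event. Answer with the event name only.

SIG_FULL

try SIG_FAIL: (ALIGN, SIG_FAIL) → (ALIGN, spin_cw)
try SIG_FULL: (ALIGN, SIG_FULL) → (RETURN, spin_cw)  ← matches
try SIG_OK: (ALIGN, SIG_OK) → (GRASP, spin_ccw)
try SIG_FAR: (ALIGN, SIG_FAR) → (ALIGN, spin_ccw)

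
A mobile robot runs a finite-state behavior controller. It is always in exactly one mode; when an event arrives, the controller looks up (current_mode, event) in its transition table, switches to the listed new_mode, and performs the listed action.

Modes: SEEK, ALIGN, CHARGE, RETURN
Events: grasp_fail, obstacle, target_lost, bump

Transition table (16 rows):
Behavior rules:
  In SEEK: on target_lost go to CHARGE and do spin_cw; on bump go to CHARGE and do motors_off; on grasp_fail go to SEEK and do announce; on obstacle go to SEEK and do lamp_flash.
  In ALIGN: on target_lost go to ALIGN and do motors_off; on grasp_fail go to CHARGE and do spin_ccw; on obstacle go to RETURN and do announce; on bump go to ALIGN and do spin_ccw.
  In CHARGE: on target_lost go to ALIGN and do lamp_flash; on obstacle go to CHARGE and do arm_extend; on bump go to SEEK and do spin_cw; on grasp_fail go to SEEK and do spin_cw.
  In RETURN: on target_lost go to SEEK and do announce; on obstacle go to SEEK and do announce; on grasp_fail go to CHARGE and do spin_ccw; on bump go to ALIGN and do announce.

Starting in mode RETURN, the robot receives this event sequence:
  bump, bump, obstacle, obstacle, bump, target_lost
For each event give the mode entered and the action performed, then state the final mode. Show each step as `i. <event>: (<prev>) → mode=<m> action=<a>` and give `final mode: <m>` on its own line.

final mode: ALIGN

1. bump: (RETURN) → mode=ALIGN action=announce
2. bump: (ALIGN) → mode=ALIGN action=spin_ccw
3. obstacle: (ALIGN) → mode=RETURN action=announce
4. obstacle: (RETURN) → mode=SEEK action=announce
5. bump: (SEEK) → mode=CHARGE action=motors_off
6. target_lost: (CHARGE) → mode=ALIGN action=lamp_flash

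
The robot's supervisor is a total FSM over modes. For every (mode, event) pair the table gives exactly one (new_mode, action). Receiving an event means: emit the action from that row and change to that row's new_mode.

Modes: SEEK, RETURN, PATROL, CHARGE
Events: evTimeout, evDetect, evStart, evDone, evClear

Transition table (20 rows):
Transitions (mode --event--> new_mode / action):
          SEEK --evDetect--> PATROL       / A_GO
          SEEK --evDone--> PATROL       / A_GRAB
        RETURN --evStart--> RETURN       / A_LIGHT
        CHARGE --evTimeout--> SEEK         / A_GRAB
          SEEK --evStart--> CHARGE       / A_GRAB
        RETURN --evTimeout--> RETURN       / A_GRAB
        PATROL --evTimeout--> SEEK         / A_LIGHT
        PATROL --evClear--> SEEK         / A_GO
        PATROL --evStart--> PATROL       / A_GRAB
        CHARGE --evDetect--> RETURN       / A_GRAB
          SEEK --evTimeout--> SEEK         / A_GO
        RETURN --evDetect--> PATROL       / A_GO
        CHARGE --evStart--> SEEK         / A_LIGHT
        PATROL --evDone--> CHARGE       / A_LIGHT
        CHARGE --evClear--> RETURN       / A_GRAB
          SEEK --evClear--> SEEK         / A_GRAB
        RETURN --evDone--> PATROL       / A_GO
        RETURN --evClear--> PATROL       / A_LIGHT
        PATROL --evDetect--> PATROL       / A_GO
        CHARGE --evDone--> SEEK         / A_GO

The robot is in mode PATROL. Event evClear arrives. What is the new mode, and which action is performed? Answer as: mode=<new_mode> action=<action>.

mode=SEEK action=A_GO

current mode = PATROL; filter table to that mode:
  (PATROL, evTimeout) → (SEEK, A_LIGHT)
  (PATROL, evClear) → (SEEK, A_GO)  ← event matches
  (PATROL, evStart) → (PATROL, A_GRAB)
  (PATROL, evDone) → (CHARGE, A_LIGHT)
  (PATROL, evDetect) → (PATROL, A_GO)
event = evClear selects (SEEK, A_GO)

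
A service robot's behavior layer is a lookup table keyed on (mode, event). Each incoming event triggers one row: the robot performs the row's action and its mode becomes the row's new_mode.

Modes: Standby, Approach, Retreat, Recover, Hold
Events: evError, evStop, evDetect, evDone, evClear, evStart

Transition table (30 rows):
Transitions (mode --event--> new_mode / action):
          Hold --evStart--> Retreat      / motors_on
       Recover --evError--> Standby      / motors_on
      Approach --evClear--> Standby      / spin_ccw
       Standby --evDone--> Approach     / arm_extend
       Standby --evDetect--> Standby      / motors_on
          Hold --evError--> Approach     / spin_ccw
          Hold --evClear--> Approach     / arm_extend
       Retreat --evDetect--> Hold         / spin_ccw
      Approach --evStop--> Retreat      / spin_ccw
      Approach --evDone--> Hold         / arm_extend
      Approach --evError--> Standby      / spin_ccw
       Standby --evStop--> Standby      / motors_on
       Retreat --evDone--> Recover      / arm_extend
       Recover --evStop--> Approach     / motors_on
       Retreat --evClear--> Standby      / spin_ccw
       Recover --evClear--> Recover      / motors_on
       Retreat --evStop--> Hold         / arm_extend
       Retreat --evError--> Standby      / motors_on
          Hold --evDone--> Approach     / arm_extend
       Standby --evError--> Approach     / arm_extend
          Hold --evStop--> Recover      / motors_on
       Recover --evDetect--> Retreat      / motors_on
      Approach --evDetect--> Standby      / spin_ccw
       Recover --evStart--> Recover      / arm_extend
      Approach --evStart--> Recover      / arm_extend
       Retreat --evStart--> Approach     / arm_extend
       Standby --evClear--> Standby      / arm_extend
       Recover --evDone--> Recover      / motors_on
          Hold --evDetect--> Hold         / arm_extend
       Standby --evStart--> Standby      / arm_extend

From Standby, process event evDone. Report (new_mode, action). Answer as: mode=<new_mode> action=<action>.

current mode = Standby; filter table to that mode:
  (Standby, evDone) → (Approach, arm_extend)  ← event matches
  (Standby, evDetect) → (Standby, motors_on)
  (Standby, evStop) → (Standby, motors_on)
  (Standby, evError) → (Approach, arm_extend)
  (Standby, evClear) → (Standby, arm_extend)
  (Standby, evStart) → (Standby, arm_extend)
event = evDone selects (Approach, arm_extend)

mode=Approach action=arm_extend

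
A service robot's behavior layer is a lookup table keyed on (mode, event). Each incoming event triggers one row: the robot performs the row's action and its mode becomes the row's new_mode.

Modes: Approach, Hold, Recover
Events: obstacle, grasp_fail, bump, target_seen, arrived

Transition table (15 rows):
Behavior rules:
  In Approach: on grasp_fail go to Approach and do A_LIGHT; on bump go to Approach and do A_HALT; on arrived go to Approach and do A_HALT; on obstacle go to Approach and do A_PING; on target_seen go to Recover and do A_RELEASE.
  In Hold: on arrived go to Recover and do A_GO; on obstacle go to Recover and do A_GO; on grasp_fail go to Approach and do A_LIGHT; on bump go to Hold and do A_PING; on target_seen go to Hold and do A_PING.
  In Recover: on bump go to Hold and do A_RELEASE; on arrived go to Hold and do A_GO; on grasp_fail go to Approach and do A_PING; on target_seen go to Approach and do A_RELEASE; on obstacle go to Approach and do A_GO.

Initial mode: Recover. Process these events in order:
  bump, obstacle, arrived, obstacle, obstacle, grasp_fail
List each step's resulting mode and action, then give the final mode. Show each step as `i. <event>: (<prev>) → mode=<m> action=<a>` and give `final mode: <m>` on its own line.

final mode: Approach

1. bump: (Recover) → mode=Hold action=A_RELEASE
2. obstacle: (Hold) → mode=Recover action=A_GO
3. arrived: (Recover) → mode=Hold action=A_GO
4. obstacle: (Hold) → mode=Recover action=A_GO
5. obstacle: (Recover) → mode=Approach action=A_GO
6. grasp_fail: (Approach) → mode=Approach action=A_LIGHT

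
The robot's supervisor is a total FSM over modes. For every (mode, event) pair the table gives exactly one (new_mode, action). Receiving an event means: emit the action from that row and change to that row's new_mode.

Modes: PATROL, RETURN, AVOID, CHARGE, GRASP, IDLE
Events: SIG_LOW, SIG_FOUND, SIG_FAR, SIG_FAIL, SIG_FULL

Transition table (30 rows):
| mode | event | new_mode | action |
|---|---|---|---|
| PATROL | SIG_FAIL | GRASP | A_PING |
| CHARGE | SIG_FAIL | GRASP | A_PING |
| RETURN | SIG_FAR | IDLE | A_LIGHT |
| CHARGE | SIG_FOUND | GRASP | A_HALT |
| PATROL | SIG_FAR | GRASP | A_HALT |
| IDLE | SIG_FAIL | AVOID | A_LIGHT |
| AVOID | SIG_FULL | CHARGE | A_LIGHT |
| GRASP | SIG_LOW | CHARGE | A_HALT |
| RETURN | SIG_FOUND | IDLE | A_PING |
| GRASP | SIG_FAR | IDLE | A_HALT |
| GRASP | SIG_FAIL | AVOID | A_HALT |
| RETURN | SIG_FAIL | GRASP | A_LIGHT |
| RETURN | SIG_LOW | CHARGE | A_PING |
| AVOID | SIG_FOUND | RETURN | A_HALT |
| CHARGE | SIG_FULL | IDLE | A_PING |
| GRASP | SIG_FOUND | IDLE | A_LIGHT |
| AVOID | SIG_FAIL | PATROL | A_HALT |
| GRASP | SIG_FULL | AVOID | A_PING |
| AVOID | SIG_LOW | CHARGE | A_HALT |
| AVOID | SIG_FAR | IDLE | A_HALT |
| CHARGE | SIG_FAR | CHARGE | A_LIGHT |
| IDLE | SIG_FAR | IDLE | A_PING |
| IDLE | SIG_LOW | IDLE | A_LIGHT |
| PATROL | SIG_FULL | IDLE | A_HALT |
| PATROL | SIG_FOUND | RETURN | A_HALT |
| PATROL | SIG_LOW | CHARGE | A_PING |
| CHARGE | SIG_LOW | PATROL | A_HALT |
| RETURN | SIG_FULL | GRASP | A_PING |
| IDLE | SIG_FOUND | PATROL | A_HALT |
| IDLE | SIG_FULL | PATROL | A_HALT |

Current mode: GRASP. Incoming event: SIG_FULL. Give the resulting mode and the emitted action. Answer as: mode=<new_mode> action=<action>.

current mode = GRASP; filter table to that mode:
  (GRASP, SIG_LOW) → (CHARGE, A_HALT)
  (GRASP, SIG_FAR) → (IDLE, A_HALT)
  (GRASP, SIG_FAIL) → (AVOID, A_HALT)
  (GRASP, SIG_FOUND) → (IDLE, A_LIGHT)
  (GRASP, SIG_FULL) → (AVOID, A_PING)  ← event matches
event = SIG_FULL selects (AVOID, A_PING)

mode=AVOID action=A_PING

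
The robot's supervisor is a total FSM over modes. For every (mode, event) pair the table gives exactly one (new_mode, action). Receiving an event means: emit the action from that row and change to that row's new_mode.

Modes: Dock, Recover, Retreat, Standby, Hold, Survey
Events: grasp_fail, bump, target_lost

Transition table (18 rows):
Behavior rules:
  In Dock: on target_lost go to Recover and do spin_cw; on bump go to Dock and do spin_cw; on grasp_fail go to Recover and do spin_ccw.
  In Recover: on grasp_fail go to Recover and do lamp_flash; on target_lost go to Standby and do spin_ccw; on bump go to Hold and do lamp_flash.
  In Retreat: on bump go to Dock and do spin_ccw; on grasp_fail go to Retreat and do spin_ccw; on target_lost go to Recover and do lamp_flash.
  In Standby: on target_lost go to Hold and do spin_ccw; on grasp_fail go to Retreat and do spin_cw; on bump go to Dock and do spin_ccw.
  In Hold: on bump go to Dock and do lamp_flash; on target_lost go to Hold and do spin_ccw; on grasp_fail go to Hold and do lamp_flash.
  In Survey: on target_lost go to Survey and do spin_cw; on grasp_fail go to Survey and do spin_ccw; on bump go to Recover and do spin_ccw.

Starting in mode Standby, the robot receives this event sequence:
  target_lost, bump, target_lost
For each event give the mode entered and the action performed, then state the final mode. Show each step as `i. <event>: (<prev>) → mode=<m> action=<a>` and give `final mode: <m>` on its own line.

1. target_lost: (Standby) → mode=Hold action=spin_ccw
2. bump: (Hold) → mode=Dock action=lamp_flash
3. target_lost: (Dock) → mode=Recover action=spin_cw

final mode: Recover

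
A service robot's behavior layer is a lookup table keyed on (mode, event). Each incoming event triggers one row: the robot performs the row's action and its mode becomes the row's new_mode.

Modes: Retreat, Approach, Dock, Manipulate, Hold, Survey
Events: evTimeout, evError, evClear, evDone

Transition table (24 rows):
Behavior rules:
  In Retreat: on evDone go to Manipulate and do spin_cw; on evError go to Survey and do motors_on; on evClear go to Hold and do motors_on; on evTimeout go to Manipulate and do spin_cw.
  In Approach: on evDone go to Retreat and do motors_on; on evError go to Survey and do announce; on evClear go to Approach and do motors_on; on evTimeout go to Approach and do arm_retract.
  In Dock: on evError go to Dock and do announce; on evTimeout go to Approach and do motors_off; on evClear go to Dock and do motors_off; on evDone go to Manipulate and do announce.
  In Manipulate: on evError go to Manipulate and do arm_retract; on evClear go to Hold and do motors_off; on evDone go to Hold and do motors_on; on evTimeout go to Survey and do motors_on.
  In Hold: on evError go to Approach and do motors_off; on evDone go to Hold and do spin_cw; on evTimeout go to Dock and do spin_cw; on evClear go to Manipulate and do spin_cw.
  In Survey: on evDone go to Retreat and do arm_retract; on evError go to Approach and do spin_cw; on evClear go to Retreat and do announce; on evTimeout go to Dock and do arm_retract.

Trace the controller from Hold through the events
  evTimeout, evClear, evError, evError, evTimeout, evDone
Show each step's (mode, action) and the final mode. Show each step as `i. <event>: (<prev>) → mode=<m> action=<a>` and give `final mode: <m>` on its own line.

final mode: Retreat

1. evTimeout: (Hold) → mode=Dock action=spin_cw
2. evClear: (Dock) → mode=Dock action=motors_off
3. evError: (Dock) → mode=Dock action=announce
4. evError: (Dock) → mode=Dock action=announce
5. evTimeout: (Dock) → mode=Approach action=motors_off
6. evDone: (Approach) → mode=Retreat action=motors_on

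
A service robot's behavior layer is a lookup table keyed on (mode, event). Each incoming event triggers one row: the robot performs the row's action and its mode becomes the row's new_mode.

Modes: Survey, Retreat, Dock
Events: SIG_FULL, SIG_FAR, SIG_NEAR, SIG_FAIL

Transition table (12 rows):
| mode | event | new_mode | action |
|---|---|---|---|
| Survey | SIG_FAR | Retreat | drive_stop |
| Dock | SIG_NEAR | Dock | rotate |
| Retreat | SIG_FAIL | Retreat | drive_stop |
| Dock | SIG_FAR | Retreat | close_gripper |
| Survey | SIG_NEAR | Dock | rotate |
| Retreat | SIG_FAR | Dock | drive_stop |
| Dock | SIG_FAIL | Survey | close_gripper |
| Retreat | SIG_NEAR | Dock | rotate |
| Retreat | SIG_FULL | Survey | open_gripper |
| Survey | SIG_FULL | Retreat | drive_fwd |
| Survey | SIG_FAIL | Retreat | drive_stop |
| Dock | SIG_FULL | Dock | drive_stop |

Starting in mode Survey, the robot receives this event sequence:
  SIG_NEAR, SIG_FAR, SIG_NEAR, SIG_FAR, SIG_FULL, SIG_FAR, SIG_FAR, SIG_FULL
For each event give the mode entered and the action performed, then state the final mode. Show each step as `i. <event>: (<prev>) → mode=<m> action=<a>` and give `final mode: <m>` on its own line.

final mode: Dock

1. SIG_NEAR: (Survey) → mode=Dock action=rotate
2. SIG_FAR: (Dock) → mode=Retreat action=close_gripper
3. SIG_NEAR: (Retreat) → mode=Dock action=rotate
4. SIG_FAR: (Dock) → mode=Retreat action=close_gripper
5. SIG_FULL: (Retreat) → mode=Survey action=open_gripper
6. SIG_FAR: (Survey) → mode=Retreat action=drive_stop
7. SIG_FAR: (Retreat) → mode=Dock action=drive_stop
8. SIG_FULL: (Dock) → mode=Dock action=drive_stop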